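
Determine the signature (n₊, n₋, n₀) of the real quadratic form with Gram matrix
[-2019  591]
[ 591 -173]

Answer: (0, 2, 0)

Derivation:
step 0: pivot -2019 → sign −
step 1: pivot -2/673 → sign −
signature = (0, 2, 0)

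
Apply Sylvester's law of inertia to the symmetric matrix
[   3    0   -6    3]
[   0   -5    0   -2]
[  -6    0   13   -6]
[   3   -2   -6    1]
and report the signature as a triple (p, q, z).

Answer: (2, 2, 0)

Derivation:
step 0: pivot 3 → sign +
step 1: pivot -5 → sign −
step 2: pivot 1 → sign +
step 3: pivot -6/5 → sign −
signature = (2, 2, 0)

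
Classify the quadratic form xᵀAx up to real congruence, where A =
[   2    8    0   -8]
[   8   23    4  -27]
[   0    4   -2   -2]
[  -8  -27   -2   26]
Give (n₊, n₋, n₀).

step 0: pivot 2 → sign +
step 1: pivot -9 → sign −
step 2: pivot -2/9 → sign −
step 3: pivot -3 → sign −
signature = (1, 3, 0)

Answer: (1, 3, 0)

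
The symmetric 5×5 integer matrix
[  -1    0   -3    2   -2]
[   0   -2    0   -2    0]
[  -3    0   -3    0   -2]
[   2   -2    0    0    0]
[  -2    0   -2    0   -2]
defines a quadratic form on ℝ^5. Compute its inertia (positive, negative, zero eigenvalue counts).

Answer: (1, 3, 1)

Derivation:
step 0: pivot -1 → sign −
step 1: pivot -2 → sign −
step 2: pivot 6 → sign +
step 3: pivot -2/3 → sign −
step 4: row/col 4 already zero → sign 0
signature = (1, 3, 1)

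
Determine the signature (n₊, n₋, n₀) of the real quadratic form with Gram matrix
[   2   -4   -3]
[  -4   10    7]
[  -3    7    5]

step 0: pivot 2 → sign +
step 1: pivot 2 → sign +
step 2: row/col 2 already zero → sign 0
signature = (2, 0, 1)

Answer: (2, 0, 1)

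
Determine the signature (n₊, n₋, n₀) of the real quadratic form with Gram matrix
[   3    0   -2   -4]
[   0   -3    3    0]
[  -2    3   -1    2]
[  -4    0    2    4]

Answer: (2, 2, 0)

Derivation:
step 0: pivot 3 → sign +
step 1: pivot -3 → sign −
step 2: pivot 2/3 → sign +
step 3: pivot -2 → sign −
signature = (2, 2, 0)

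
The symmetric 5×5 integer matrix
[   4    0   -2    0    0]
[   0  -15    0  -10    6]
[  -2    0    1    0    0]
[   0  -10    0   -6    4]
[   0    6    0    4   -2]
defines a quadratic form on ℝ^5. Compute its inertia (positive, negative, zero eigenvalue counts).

step 0: pivot 4 → sign +
step 1: pivot -15 → sign −
step 2: pivot 2/3 → sign +
step 3: pivot 2/5 → sign +
step 4: row/col 4 already zero → sign 0
signature = (3, 1, 1)

Answer: (3, 1, 1)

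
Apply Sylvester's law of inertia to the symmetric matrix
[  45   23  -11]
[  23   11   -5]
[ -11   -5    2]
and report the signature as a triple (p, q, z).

Answer: (1, 2, 0)

Derivation:
step 0: pivot 45 → sign +
step 1: pivot -34/45 → sign −
step 2: pivot -3/17 → sign −
signature = (1, 2, 0)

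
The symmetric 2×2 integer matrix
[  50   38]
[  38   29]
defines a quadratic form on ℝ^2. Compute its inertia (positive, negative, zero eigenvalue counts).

Answer: (2, 0, 0)

Derivation:
step 0: pivot 50 → sign +
step 1: pivot 3/25 → sign +
signature = (2, 0, 0)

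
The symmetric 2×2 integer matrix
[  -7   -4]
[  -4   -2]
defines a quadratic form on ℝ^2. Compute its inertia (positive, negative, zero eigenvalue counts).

Answer: (1, 1, 0)

Derivation:
step 0: pivot -7 → sign −
step 1: pivot 2/7 → sign +
signature = (1, 1, 0)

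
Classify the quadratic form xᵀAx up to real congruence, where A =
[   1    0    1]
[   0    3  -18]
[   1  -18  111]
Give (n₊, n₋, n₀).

step 0: pivot 1 → sign +
step 1: pivot 3 → sign +
step 2: pivot 2 → sign +
signature = (3, 0, 0)

Answer: (3, 0, 0)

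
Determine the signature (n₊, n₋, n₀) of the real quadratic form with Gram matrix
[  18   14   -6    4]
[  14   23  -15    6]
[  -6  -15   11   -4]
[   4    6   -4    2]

step 0: pivot 18 → sign +
step 1: pivot 109/9 → sign +
step 2: pivot 20/109 → sign +
step 3: pivot 1/5 → sign +
signature = (4, 0, 0)

Answer: (4, 0, 0)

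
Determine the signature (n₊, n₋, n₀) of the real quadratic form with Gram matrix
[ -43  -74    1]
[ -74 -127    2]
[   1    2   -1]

Answer: (1, 2, 0)

Derivation:
step 0: pivot -43 → sign −
step 1: pivot 15/43 → sign +
step 2: pivot -6/5 → sign −
signature = (1, 2, 0)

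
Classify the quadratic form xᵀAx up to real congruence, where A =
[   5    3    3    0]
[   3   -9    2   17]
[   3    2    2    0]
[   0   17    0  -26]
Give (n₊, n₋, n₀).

step 0: pivot 5 → sign +
step 1: pivot -54/5 → sign −
step 2: pivot 11/54 → sign +
step 3: pivot 3/11 → sign +
signature = (3, 1, 0)

Answer: (3, 1, 0)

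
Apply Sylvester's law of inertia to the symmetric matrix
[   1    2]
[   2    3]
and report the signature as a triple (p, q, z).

Answer: (1, 1, 0)

Derivation:
step 0: pivot 1 → sign +
step 1: pivot -1 → sign −
signature = (1, 1, 0)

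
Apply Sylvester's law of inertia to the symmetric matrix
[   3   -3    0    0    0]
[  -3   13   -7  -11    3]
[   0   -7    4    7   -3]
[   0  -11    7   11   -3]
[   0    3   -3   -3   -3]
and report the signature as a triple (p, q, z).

Answer: (2, 3, 0)

Derivation:
step 0: pivot 3 → sign +
step 1: pivot 10 → sign +
step 2: pivot -9/10 → sign −
step 3: pivot -5/9 → sign −
step 4: pivot -6/5 → sign −
signature = (2, 3, 0)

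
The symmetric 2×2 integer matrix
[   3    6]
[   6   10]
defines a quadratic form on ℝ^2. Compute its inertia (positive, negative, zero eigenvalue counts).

Answer: (1, 1, 0)

Derivation:
step 0: pivot 3 → sign +
step 1: pivot -2 → sign −
signature = (1, 1, 0)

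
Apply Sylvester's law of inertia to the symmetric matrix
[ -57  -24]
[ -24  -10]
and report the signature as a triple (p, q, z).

Answer: (1, 1, 0)

Derivation:
step 0: pivot -57 → sign −
step 1: pivot 2/19 → sign +
signature = (1, 1, 0)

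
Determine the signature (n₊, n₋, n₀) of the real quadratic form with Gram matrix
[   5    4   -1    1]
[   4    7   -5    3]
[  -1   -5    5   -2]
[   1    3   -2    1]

Answer: (3, 1, 0)

Derivation:
step 0: pivot 5 → sign +
step 1: pivot 19/5 → sign +
step 2: pivot 3/19 → sign +
step 3: pivot -3 → sign −
signature = (3, 1, 0)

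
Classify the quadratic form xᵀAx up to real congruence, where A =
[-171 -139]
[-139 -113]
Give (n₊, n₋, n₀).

Answer: (0, 2, 0)

Derivation:
step 0: pivot -171 → sign −
step 1: pivot -2/171 → sign −
signature = (0, 2, 0)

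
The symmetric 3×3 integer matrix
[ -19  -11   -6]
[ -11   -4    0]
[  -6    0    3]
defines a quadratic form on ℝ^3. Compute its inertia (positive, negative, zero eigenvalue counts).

step 0: pivot -19 → sign −
step 1: pivot 45/19 → sign +
step 2: pivot -1/5 → sign −
signature = (1, 2, 0)

Answer: (1, 2, 0)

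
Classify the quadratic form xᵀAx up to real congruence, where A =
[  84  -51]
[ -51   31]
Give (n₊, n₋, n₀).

Answer: (2, 0, 0)

Derivation:
step 0: pivot 84 → sign +
step 1: pivot 1/28 → sign +
signature = (2, 0, 0)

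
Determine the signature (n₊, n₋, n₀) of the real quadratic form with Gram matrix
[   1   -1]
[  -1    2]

Answer: (2, 0, 0)

Derivation:
step 0: pivot 1 → sign +
step 1: pivot 1 → sign +
signature = (2, 0, 0)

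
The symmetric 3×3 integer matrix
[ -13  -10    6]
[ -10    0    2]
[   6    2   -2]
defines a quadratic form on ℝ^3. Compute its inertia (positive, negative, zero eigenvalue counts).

Answer: (1, 2, 0)

Derivation:
step 0: pivot -13 → sign −
step 1: pivot 100/13 → sign +
step 2: pivot -3/25 → sign −
signature = (1, 2, 0)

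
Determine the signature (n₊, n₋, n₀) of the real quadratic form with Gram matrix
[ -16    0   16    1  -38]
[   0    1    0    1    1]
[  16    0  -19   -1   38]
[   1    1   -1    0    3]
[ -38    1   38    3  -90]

Answer: (1, 4, 0)

Derivation:
step 0: pivot -16 → sign −
step 1: pivot 1 → sign +
step 2: pivot -3 → sign −
step 3: pivot -15/16 → sign −
step 4: pivot -3/5 → sign −
signature = (1, 4, 0)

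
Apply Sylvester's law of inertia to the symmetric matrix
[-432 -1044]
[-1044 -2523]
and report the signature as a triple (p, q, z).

Answer: (0, 1, 1)

Derivation:
step 0: pivot -432 → sign −
step 1: row/col 1 already zero → sign 0
signature = (0, 1, 1)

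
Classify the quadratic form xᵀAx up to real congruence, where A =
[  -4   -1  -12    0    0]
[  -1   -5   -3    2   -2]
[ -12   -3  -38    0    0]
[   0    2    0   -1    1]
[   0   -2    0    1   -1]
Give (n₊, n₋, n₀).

Answer: (0, 4, 1)

Derivation:
step 0: pivot -4 → sign −
step 1: pivot -19/4 → sign −
step 2: pivot -2 → sign −
step 3: pivot -3/19 → sign −
step 4: row/col 4 already zero → sign 0
signature = (0, 4, 1)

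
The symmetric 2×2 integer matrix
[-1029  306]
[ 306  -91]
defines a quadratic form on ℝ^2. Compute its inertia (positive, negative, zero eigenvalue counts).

Answer: (0, 2, 0)

Derivation:
step 0: pivot -1029 → sign −
step 1: pivot -1/343 → sign −
signature = (0, 2, 0)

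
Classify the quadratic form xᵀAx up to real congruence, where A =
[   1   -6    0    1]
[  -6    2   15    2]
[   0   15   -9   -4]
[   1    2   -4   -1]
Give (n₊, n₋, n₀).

Answer: (1, 3, 0)

Derivation:
step 0: pivot 1 → sign +
step 1: pivot -34 → sign −
step 2: pivot -81/34 → sign −
step 3: pivot -2/81 → sign −
signature = (1, 3, 0)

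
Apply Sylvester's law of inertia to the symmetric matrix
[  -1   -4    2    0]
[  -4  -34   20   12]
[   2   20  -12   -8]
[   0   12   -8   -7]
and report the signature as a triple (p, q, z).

step 0: pivot -1 → sign −
step 1: pivot -18 → sign −
step 2: pivot 1 → sign +
step 3: row/col 3 already zero → sign 0
signature = (1, 2, 1)

Answer: (1, 2, 1)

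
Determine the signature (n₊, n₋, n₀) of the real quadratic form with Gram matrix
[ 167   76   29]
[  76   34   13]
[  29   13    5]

step 0: pivot 167 → sign +
step 1: pivot -98/167 → sign −
step 2: pivot 3/98 → sign +
signature = (2, 1, 0)

Answer: (2, 1, 0)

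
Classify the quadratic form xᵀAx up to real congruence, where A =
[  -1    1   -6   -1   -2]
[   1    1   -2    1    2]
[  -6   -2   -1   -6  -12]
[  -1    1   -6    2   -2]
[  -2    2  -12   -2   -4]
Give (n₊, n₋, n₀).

step 0: pivot -1 → sign −
step 1: pivot 2 → sign +
step 2: pivot 3 → sign +
step 3: pivot 3 → sign +
step 4: row/col 4 already zero → sign 0
signature = (3, 1, 1)

Answer: (3, 1, 1)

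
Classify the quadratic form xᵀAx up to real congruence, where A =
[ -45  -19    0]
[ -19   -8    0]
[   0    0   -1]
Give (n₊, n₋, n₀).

Answer: (1, 2, 0)

Derivation:
step 0: pivot -45 → sign −
step 1: pivot 1/45 → sign +
step 2: pivot -1 → sign −
signature = (1, 2, 0)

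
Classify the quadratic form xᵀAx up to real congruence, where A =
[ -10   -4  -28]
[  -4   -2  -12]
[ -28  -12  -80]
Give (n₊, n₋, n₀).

step 0: pivot -10 → sign −
step 1: pivot -2/5 → sign −
step 2: row/col 2 already zero → sign 0
signature = (0, 2, 1)

Answer: (0, 2, 1)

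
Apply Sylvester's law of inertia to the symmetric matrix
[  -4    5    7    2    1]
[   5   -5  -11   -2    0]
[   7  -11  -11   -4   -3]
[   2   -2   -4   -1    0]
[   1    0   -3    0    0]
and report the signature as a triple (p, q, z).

Answer: (1, 4, 0)

Derivation:
step 0: pivot -4 → sign −
step 1: pivot 5/4 → sign +
step 2: pivot -14/5 → sign −
step 3: pivot -1/7 → sign −
step 4: pivot -1/2 → sign −
signature = (1, 4, 0)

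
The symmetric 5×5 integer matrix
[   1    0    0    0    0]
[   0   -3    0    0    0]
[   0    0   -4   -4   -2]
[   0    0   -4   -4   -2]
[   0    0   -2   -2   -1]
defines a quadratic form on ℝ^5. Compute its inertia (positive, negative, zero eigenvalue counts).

step 0: pivot 1 → sign +
step 1: pivot -3 → sign −
step 2: pivot -4 → sign −
step 3: row/col 3 already zero → sign 0
step 4: row/col 4 already zero → sign 0
signature = (1, 2, 2)

Answer: (1, 2, 2)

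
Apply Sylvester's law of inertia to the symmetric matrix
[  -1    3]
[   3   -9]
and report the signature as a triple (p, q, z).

step 0: pivot -1 → sign −
step 1: row/col 1 already zero → sign 0
signature = (0, 1, 1)

Answer: (0, 1, 1)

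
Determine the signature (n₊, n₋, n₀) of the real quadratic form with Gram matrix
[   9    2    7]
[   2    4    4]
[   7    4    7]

step 0: pivot 9 → sign +
step 1: pivot 32/9 → sign +
step 2: pivot -1/8 → sign −
signature = (2, 1, 0)

Answer: (2, 1, 0)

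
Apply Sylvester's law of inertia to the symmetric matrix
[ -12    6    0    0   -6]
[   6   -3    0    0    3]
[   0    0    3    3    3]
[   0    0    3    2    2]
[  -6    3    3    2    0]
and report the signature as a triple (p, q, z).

Answer: (2, 2, 1)

Derivation:
step 0: pivot -12 → sign −
step 1: pivot 3 → sign +
step 2: pivot -1 → sign −
step 3: pivot 1 → sign +
step 4: row/col 4 already zero → sign 0
signature = (2, 2, 1)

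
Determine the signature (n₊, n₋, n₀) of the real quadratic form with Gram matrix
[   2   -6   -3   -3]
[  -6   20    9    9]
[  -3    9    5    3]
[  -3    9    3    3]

Answer: (3, 1, 0)

Derivation:
step 0: pivot 2 → sign +
step 1: pivot 2 → sign +
step 2: pivot 1/2 → sign +
step 3: pivot -6 → sign −
signature = (3, 1, 0)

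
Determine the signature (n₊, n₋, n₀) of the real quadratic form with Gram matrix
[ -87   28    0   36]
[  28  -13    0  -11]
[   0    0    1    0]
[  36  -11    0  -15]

step 0: pivot -87 → sign −
step 1: pivot -347/87 → sign −
step 2: pivot 1 → sign +
step 3: pivot -6/347 → sign −
signature = (1, 3, 0)

Answer: (1, 3, 0)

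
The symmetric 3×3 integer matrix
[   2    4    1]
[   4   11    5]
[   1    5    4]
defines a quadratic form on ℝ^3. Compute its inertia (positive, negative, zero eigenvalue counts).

step 0: pivot 2 → sign +
step 1: pivot 3 → sign +
step 2: pivot 1/2 → sign +
signature = (3, 0, 0)

Answer: (3, 0, 0)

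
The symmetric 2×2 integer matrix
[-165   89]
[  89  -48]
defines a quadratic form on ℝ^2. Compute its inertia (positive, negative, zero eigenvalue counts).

step 0: pivot -165 → sign −
step 1: pivot 1/165 → sign +
signature = (1, 1, 0)

Answer: (1, 1, 0)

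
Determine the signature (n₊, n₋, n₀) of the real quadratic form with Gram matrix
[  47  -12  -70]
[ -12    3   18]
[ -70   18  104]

Answer: (1, 1, 1)

Derivation:
step 0: pivot 47 → sign +
step 1: pivot -3/47 → sign −
step 2: row/col 2 already zero → sign 0
signature = (1, 1, 1)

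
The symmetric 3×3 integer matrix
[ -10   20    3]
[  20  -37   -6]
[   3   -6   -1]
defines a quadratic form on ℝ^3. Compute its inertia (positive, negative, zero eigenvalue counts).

step 0: pivot -10 → sign −
step 1: pivot 3 → sign +
step 2: pivot -1/10 → sign −
signature = (1, 2, 0)

Answer: (1, 2, 0)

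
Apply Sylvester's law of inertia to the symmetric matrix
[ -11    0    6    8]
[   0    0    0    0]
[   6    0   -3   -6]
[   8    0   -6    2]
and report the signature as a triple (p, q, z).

step 0: pivot -11 → sign −
step 1: pivot 3/11 → sign +
step 2: pivot -2 → sign −
step 3: row/col 3 already zero → sign 0
signature = (1, 2, 1)

Answer: (1, 2, 1)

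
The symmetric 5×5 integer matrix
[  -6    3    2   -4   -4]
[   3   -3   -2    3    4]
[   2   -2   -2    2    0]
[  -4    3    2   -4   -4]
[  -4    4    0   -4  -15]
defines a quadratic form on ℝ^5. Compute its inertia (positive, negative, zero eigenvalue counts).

step 0: pivot -6 → sign −
step 1: pivot -3/2 → sign −
step 2: pivot -2/3 → sign −
step 3: pivot -2/3 → sign −
step 4: pivot 1 → sign +
signature = (1, 4, 0)

Answer: (1, 4, 0)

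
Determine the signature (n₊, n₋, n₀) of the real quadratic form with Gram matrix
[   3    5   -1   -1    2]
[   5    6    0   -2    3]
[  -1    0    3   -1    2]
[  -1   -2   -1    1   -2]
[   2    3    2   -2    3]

step 0: pivot 3 → sign +
step 1: pivot -7/3 → sign −
step 2: pivot 27/7 → sign +
step 3: pivot 2/27 → sign +
step 4: pivot -1 → sign −
signature = (3, 2, 0)

Answer: (3, 2, 0)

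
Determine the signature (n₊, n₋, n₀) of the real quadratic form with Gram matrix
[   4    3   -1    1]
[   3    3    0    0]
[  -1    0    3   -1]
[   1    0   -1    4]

Answer: (4, 0, 0)

Derivation:
step 0: pivot 4 → sign +
step 1: pivot 3/4 → sign +
step 2: pivot 2 → sign +
step 3: pivot 3 → sign +
signature = (4, 0, 0)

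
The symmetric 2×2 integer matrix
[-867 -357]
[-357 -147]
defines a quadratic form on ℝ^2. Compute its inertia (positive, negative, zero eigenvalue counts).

step 0: pivot -867 → sign −
step 1: row/col 1 already zero → sign 0
signature = (0, 1, 1)

Answer: (0, 1, 1)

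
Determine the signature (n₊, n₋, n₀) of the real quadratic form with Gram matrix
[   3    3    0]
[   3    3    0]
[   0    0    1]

step 0: pivot 3 → sign +
step 1: pivot 1 → sign +
step 2: row/col 2 already zero → sign 0
signature = (2, 0, 1)

Answer: (2, 0, 1)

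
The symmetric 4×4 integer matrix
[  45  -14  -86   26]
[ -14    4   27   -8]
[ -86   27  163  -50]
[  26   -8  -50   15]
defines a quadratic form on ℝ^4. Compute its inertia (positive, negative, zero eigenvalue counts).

step 0: pivot 45 → sign +
step 1: pivot -16/45 → sign −
step 2: pivot -19/16 → sign −
step 3: pivot 1/19 → sign +
signature = (2, 2, 0)

Answer: (2, 2, 0)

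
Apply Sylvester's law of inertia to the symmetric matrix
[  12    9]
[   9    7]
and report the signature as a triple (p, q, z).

step 0: pivot 12 → sign +
step 1: pivot 1/4 → sign +
signature = (2, 0, 0)

Answer: (2, 0, 0)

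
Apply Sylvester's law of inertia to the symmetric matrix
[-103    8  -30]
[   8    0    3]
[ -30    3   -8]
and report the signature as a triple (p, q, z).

Answer: (2, 1, 0)

Derivation:
step 0: pivot -103 → sign −
step 1: pivot 64/103 → sign +
step 2: pivot 1/64 → sign +
signature = (2, 1, 0)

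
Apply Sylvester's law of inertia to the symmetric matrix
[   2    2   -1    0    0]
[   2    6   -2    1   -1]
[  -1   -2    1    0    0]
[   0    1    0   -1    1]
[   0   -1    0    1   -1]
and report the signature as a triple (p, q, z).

Answer: (3, 1, 1)

Derivation:
step 0: pivot 2 → sign +
step 1: pivot 4 → sign +
step 2: pivot 1/4 → sign +
step 3: pivot -3/2 → sign −
step 4: row/col 4 already zero → sign 0
signature = (3, 1, 1)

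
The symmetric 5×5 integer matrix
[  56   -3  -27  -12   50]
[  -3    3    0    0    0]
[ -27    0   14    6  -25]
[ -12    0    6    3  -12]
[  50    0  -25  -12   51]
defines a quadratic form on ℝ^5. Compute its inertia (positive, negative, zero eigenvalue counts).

step 0: pivot 56 → sign +
step 1: pivot 159/56 → sign +
step 2: pivot 13/53 → sign +
step 3: pivot 3/13 → sign +
step 4: pivot 2 → sign +
signature = (5, 0, 0)

Answer: (5, 0, 0)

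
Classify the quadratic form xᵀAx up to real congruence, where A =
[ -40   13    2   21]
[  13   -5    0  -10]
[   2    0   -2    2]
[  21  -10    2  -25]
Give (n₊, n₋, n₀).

Answer: (0, 4, 0)

Derivation:
step 0: pivot -40 → sign −
step 1: pivot -31/40 → sign −
step 2: pivot -42/31 → sign −
step 3: pivot -6/7 → sign −
signature = (0, 4, 0)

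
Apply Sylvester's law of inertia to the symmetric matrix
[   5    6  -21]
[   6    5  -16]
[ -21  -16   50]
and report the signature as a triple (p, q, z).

step 0: pivot 5 → sign +
step 1: pivot -11/5 → sign −
step 2: pivot 3/11 → sign +
signature = (2, 1, 0)

Answer: (2, 1, 0)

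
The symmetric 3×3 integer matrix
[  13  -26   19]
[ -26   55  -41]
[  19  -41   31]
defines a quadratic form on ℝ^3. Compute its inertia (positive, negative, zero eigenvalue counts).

step 0: pivot 13 → sign +
step 1: pivot 3 → sign +
step 2: pivot 3/13 → sign +
signature = (3, 0, 0)

Answer: (3, 0, 0)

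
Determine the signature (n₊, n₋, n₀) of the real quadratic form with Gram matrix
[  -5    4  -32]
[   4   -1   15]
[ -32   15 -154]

step 0: pivot -5 → sign −
step 1: pivot 11/5 → sign +
step 2: pivot -3/11 → sign −
signature = (1, 2, 0)

Answer: (1, 2, 0)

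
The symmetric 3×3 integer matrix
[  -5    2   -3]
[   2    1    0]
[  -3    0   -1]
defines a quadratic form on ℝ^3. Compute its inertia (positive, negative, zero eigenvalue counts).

Answer: (1, 1, 1)

Derivation:
step 0: pivot -5 → sign −
step 1: pivot 9/5 → sign +
step 2: row/col 2 already zero → sign 0
signature = (1, 1, 1)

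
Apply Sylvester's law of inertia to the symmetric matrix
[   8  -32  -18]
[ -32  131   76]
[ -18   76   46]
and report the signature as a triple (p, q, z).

step 0: pivot 8 → sign +
step 1: pivot 3 → sign +
step 2: pivot 1/6 → sign +
signature = (3, 0, 0)

Answer: (3, 0, 0)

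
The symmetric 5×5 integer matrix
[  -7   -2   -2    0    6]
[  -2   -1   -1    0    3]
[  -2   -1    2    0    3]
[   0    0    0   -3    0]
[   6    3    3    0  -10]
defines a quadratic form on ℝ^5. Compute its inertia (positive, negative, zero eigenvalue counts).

Answer: (1, 4, 0)

Derivation:
step 0: pivot -7 → sign −
step 1: pivot -3/7 → sign −
step 2: pivot 3 → sign +
step 3: pivot -3 → sign −
step 4: pivot -1 → sign −
signature = (1, 4, 0)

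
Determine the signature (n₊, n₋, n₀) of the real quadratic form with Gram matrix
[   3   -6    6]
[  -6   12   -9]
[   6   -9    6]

Answer: (2, 1, 0)

Derivation:
step 0: pivot 3 → sign +
step 1: pivot -6 → sign −
step 2: pivot 3/2 → sign +
signature = (2, 1, 0)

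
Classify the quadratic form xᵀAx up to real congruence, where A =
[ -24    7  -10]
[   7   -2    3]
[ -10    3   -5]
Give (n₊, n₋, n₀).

Answer: (1, 2, 0)

Derivation:
step 0: pivot -24 → sign −
step 1: pivot 1/24 → sign +
step 2: pivot -1 → sign −
signature = (1, 2, 0)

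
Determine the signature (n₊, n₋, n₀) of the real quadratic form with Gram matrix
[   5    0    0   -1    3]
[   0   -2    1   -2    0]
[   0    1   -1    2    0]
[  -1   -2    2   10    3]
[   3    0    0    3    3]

step 0: pivot 5 → sign +
step 1: pivot -2 → sign −
step 2: pivot -1/2 → sign −
step 3: pivot 69/5 → sign +
step 4: pivot 6/23 → sign +
signature = (3, 2, 0)

Answer: (3, 2, 0)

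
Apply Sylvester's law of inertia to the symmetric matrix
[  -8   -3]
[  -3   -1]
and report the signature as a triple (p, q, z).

step 0: pivot -8 → sign −
step 1: pivot 1/8 → sign +
signature = (1, 1, 0)

Answer: (1, 1, 0)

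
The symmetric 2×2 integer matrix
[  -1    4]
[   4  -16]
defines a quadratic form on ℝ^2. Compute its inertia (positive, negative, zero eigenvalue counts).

Answer: (0, 1, 1)

Derivation:
step 0: pivot -1 → sign −
step 1: row/col 1 already zero → sign 0
signature = (0, 1, 1)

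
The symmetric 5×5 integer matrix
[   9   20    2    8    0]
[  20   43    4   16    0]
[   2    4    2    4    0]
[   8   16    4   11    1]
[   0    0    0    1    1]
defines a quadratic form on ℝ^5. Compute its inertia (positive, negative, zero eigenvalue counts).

Answer: (4, 1, 0)

Derivation:
step 0: pivot 9 → sign +
step 1: pivot -13/9 → sign −
step 2: pivot 22/13 → sign +
step 3: pivot 17/11 → sign +
step 4: pivot 6/17 → sign +
signature = (4, 1, 0)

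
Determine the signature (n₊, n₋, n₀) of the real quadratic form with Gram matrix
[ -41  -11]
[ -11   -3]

step 0: pivot -41 → sign −
step 1: pivot -2/41 → sign −
signature = (0, 2, 0)

Answer: (0, 2, 0)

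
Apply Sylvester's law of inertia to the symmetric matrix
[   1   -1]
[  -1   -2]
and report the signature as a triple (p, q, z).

Answer: (1, 1, 0)

Derivation:
step 0: pivot 1 → sign +
step 1: pivot -3 → sign −
signature = (1, 1, 0)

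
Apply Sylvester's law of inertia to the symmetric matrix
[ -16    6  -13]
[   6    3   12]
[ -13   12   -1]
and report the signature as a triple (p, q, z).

Answer: (1, 2, 0)

Derivation:
step 0: pivot -16 → sign −
step 1: pivot 21/4 → sign +
step 2: pivot -3/28 → sign −
signature = (1, 2, 0)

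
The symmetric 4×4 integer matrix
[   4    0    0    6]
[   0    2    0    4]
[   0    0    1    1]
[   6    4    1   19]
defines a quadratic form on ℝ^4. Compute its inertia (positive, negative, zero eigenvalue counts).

Answer: (4, 0, 0)

Derivation:
step 0: pivot 4 → sign +
step 1: pivot 2 → sign +
step 2: pivot 1 → sign +
step 3: pivot 1 → sign +
signature = (4, 0, 0)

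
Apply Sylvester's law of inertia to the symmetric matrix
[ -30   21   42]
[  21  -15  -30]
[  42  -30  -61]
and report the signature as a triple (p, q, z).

Answer: (0, 3, 0)

Derivation:
step 0: pivot -30 → sign −
step 1: pivot -3/10 → sign −
step 2: pivot -1 → sign −
signature = (0, 3, 0)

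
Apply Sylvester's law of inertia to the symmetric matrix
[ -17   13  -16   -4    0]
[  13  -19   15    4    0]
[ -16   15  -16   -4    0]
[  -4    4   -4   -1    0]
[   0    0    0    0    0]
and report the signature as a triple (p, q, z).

Answer: (1, 3, 1)

Derivation:
step 0: pivot -17 → sign −
step 1: pivot -154/17 → sign −
step 2: pivot -15/154 → sign −
step 3: pivot 1/15 → sign +
step 4: row/col 4 already zero → sign 0
signature = (1, 3, 1)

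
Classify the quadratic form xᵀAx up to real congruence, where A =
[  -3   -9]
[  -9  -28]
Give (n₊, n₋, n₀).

step 0: pivot -3 → sign −
step 1: pivot -1 → sign −
signature = (0, 2, 0)

Answer: (0, 2, 0)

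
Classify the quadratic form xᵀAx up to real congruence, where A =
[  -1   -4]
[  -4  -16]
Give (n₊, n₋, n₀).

Answer: (0, 1, 1)

Derivation:
step 0: pivot -1 → sign −
step 1: row/col 1 already zero → sign 0
signature = (0, 1, 1)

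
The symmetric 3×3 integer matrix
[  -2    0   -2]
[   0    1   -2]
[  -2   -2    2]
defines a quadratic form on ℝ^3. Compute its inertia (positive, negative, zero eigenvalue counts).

Answer: (1, 1, 1)

Derivation:
step 0: pivot -2 → sign −
step 1: pivot 1 → sign +
step 2: row/col 2 already zero → sign 0
signature = (1, 1, 1)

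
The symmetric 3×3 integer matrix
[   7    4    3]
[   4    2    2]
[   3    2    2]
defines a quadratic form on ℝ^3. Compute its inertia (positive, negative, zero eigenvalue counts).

step 0: pivot 7 → sign +
step 1: pivot -2/7 → sign −
step 2: pivot 1 → sign +
signature = (2, 1, 0)

Answer: (2, 1, 0)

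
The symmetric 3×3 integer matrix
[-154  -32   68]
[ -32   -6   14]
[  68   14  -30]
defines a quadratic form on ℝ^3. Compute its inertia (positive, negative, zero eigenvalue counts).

step 0: pivot -154 → sign −
step 1: pivot 50/77 → sign +
step 2: row/col 2 already zero → sign 0
signature = (1, 1, 1)

Answer: (1, 1, 1)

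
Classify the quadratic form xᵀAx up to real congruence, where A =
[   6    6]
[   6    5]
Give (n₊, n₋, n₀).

step 0: pivot 6 → sign +
step 1: pivot -1 → sign −
signature = (1, 1, 0)

Answer: (1, 1, 0)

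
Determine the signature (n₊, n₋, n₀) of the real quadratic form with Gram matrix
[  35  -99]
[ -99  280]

Answer: (1, 1, 0)

Derivation:
step 0: pivot 35 → sign +
step 1: pivot -1/35 → sign −
signature = (1, 1, 0)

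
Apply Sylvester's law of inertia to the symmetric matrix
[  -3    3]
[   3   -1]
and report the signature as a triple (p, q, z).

Answer: (1, 1, 0)

Derivation:
step 0: pivot -3 → sign −
step 1: pivot 2 → sign +
signature = (1, 1, 0)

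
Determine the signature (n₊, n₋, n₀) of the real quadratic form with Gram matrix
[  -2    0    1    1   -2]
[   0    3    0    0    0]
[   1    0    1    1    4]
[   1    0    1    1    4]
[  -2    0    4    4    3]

Answer: (2, 2, 1)

Derivation:
step 0: pivot -2 → sign −
step 1: pivot 3 → sign +
step 2: pivot 3/2 → sign +
step 3: pivot -1 → sign −
step 4: row/col 4 already zero → sign 0
signature = (2, 2, 1)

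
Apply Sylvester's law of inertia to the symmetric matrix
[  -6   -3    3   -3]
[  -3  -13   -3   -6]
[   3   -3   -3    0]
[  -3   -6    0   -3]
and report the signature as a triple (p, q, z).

step 0: pivot -6 → sign −
step 1: pivot -23/2 → sign −
step 2: pivot 6/23 → sign +
step 3: row/col 3 already zero → sign 0
signature = (1, 2, 1)

Answer: (1, 2, 1)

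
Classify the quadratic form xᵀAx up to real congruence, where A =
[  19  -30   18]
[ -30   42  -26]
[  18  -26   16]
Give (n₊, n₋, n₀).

step 0: pivot 19 → sign +
step 1: pivot -102/19 → sign −
step 2: pivot 2/51 → sign +
signature = (2, 1, 0)

Answer: (2, 1, 0)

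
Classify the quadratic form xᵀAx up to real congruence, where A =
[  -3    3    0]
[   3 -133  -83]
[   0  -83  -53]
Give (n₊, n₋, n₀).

Answer: (0, 3, 0)

Derivation:
step 0: pivot -3 → sign −
step 1: pivot -130 → sign −
step 2: pivot -1/130 → sign −
signature = (0, 3, 0)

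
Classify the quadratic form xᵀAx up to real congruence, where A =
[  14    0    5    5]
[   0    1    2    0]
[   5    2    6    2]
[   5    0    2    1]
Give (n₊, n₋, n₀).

Answer: (3, 1, 0)

Derivation:
step 0: pivot 14 → sign +
step 1: pivot 1 → sign +
step 2: pivot 3/14 → sign +
step 3: pivot -1 → sign −
signature = (3, 1, 0)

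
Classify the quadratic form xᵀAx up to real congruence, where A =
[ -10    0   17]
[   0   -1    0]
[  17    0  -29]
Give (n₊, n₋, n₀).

Answer: (0, 3, 0)

Derivation:
step 0: pivot -10 → sign −
step 1: pivot -1 → sign −
step 2: pivot -1/10 → sign −
signature = (0, 3, 0)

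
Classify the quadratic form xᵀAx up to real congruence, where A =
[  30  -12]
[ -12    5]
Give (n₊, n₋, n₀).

Answer: (2, 0, 0)

Derivation:
step 0: pivot 30 → sign +
step 1: pivot 1/5 → sign +
signature = (2, 0, 0)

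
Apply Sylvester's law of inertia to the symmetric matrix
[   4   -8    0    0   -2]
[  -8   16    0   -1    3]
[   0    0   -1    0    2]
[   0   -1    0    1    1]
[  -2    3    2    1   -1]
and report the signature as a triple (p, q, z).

Answer: (3, 2, 0)

Derivation:
step 0: pivot 4 → sign +
step 1: pivot -1 → sign −
step 2: pivot 1 → sign +
step 3: pivot -1 → sign −
step 4: pivot 1 → sign +
signature = (3, 2, 0)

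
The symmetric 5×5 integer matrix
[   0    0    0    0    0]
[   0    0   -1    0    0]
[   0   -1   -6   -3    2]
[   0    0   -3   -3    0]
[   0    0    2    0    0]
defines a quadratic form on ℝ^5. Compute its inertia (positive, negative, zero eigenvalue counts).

step 0: pivot -6 → sign −
step 1: pivot 1/6 → sign +
step 2: pivot -3 → sign −
step 3: row/col 3 already zero → sign 0
step 4: row/col 4 already zero → sign 0
signature = (1, 2, 2)

Answer: (1, 2, 2)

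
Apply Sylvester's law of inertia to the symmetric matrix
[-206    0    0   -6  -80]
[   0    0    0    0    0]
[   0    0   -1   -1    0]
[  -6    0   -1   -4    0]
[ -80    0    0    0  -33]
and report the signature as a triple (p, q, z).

step 0: pivot -206 → sign −
step 1: pivot -1 → sign −
step 2: pivot -291/103 → sign −
step 3: pivot -1/97 → sign −
step 4: row/col 4 already zero → sign 0
signature = (0, 4, 1)

Answer: (0, 4, 1)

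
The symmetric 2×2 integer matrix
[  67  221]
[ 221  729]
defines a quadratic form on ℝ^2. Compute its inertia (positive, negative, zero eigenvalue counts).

step 0: pivot 67 → sign +
step 1: pivot 2/67 → sign +
signature = (2, 0, 0)

Answer: (2, 0, 0)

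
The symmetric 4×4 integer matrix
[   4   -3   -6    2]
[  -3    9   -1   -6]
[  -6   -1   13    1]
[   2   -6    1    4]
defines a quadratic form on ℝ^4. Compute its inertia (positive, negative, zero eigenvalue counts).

Answer: (3, 1, 0)

Derivation:
step 0: pivot 4 → sign +
step 1: pivot 27/4 → sign +
step 2: pivot -13/27 → sign −
step 3: pivot 3/13 → sign +
signature = (3, 1, 0)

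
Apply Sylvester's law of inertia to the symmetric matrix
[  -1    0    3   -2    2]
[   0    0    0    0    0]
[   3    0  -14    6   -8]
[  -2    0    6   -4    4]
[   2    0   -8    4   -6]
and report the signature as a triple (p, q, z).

step 0: pivot -1 → sign −
step 1: pivot -5 → sign −
step 2: pivot -6/5 → sign −
step 3: row/col 3 already zero → sign 0
step 4: row/col 4 already zero → sign 0
signature = (0, 3, 2)

Answer: (0, 3, 2)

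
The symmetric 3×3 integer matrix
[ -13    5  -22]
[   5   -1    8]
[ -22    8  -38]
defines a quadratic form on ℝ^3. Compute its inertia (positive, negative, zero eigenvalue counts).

step 0: pivot -13 → sign −
step 1: pivot 12/13 → sign +
step 2: pivot -1 → sign −
signature = (1, 2, 0)

Answer: (1, 2, 0)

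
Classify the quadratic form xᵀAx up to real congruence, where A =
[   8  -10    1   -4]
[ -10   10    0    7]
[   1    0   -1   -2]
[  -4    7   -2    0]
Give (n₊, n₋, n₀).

step 0: pivot 8 → sign +
step 1: pivot -5/2 → sign −
step 2: pivot -1/2 → sign −
step 3: pivot 1/10 → sign +
signature = (2, 2, 0)

Answer: (2, 2, 0)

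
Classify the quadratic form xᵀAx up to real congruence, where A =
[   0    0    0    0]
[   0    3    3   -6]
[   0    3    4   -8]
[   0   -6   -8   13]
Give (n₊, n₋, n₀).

Answer: (2, 1, 1)

Derivation:
step 0: pivot 3 → sign +
step 1: pivot 1 → sign +
step 2: pivot -3 → sign −
step 3: row/col 3 already zero → sign 0
signature = (2, 1, 1)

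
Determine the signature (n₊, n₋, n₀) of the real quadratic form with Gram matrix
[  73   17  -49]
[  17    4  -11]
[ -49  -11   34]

step 0: pivot 73 → sign +
step 1: pivot 3/73 → sign +
step 2: pivot -3 → sign −
signature = (2, 1, 0)

Answer: (2, 1, 0)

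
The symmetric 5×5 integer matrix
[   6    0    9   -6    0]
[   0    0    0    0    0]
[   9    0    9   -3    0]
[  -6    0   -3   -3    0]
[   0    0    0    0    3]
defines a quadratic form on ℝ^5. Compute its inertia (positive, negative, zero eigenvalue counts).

step 0: pivot 6 → sign +
step 1: pivot -9/2 → sign −
step 2: pivot -1 → sign −
step 3: pivot 3 → sign +
step 4: row/col 4 already zero → sign 0
signature = (2, 2, 1)

Answer: (2, 2, 1)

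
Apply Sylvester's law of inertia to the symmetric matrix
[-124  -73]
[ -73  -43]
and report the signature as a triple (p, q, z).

Answer: (0, 2, 0)

Derivation:
step 0: pivot -124 → sign −
step 1: pivot -3/124 → sign −
signature = (0, 2, 0)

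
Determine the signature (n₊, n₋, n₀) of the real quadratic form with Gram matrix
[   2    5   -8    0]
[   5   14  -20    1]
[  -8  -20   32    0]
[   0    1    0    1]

step 0: pivot 2 → sign +
step 1: pivot 3/2 → sign +
step 2: pivot 1/3 → sign +
step 3: row/col 3 already zero → sign 0
signature = (3, 0, 1)

Answer: (3, 0, 1)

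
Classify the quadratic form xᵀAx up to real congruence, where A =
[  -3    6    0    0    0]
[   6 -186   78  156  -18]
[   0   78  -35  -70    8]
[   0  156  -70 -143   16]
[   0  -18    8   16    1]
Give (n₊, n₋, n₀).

Answer: (1, 4, 0)

Derivation:
step 0: pivot -3 → sign −
step 1: pivot -174 → sign −
step 2: pivot -1/29 → sign −
step 3: pivot -3 → sign −
step 4: pivot 3 → sign +
signature = (1, 4, 0)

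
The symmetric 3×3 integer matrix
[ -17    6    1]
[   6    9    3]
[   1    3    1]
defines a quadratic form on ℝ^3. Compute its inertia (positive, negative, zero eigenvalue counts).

step 0: pivot -17 → sign −
step 1: pivot 189/17 → sign +
step 2: pivot 1/21 → sign +
signature = (2, 1, 0)

Answer: (2, 1, 0)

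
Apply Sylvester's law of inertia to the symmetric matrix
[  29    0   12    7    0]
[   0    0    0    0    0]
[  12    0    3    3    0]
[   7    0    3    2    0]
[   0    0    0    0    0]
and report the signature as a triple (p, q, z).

step 0: pivot 29 → sign +
step 1: pivot -57/29 → sign −
step 2: pivot 6/19 → sign +
step 3: row/col 3 already zero → sign 0
step 4: row/col 4 already zero → sign 0
signature = (2, 1, 2)

Answer: (2, 1, 2)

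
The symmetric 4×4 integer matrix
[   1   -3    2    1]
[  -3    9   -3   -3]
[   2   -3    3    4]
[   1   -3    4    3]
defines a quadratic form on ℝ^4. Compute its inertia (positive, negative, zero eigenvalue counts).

Answer: (3, 1, 0)

Derivation:
step 0: pivot 1 → sign +
step 1: pivot -1 → sign −
step 2: pivot 9 → sign +
step 3: pivot 2 → sign +
signature = (3, 1, 0)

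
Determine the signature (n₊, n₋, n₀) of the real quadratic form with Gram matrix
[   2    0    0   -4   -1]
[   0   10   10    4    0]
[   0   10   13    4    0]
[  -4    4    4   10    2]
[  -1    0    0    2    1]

step 0: pivot 2 → sign +
step 1: pivot 10 → sign +
step 2: pivot 3 → sign +
step 3: pivot 2/5 → sign +
step 4: pivot 1/2 → sign +
signature = (5, 0, 0)

Answer: (5, 0, 0)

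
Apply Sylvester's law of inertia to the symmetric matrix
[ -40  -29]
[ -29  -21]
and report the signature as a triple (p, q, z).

step 0: pivot -40 → sign −
step 1: pivot 1/40 → sign +
signature = (1, 1, 0)

Answer: (1, 1, 0)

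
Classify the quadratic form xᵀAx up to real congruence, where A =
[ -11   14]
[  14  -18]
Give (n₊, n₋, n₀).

step 0: pivot -11 → sign −
step 1: pivot -2/11 → sign −
signature = (0, 2, 0)

Answer: (0, 2, 0)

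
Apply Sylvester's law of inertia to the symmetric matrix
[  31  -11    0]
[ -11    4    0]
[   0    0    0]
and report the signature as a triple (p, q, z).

Answer: (2, 0, 1)

Derivation:
step 0: pivot 31 → sign +
step 1: pivot 3/31 → sign +
step 2: row/col 2 already zero → sign 0
signature = (2, 0, 1)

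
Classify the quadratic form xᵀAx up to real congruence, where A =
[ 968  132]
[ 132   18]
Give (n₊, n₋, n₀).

step 0: pivot 968 → sign +
step 1: row/col 1 already zero → sign 0
signature = (1, 0, 1)

Answer: (1, 0, 1)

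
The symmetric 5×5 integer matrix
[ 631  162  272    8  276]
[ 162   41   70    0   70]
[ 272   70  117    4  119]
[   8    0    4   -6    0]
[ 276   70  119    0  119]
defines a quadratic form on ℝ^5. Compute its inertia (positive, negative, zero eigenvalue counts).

Answer: (2, 3, 0)

Derivation:
step 0: pivot 631 → sign +
step 1: pivot -373/631 → sign −
step 2: pivot -75/373 → sign −
step 3: pivot 26/25 → sign +
step 4: pivot -6/13 → sign −
signature = (2, 3, 0)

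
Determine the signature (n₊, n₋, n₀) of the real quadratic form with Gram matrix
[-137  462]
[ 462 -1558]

step 0: pivot -137 → sign −
step 1: pivot -2/137 → sign −
signature = (0, 2, 0)

Answer: (0, 2, 0)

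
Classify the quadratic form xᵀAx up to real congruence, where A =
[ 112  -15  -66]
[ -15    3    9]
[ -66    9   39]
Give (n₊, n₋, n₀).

step 0: pivot 112 → sign +
step 1: pivot 111/112 → sign +
step 2: pivot 3/37 → sign +
signature = (3, 0, 0)

Answer: (3, 0, 0)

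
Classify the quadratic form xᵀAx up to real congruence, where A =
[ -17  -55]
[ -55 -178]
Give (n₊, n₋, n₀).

Answer: (0, 2, 0)

Derivation:
step 0: pivot -17 → sign −
step 1: pivot -1/17 → sign −
signature = (0, 2, 0)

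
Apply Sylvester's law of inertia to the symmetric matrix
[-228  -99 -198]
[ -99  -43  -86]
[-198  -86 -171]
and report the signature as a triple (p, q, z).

Answer: (1, 2, 0)

Derivation:
step 0: pivot -228 → sign −
step 1: pivot -1/76 → sign −
step 2: pivot 1 → sign +
signature = (1, 2, 0)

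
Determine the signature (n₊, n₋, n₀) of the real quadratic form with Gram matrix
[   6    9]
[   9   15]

Answer: (2, 0, 0)

Derivation:
step 0: pivot 6 → sign +
step 1: pivot 3/2 → sign +
signature = (2, 0, 0)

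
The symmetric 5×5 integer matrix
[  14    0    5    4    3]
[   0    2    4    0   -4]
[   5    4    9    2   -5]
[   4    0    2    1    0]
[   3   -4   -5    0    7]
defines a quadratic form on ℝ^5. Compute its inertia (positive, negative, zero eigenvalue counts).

Answer: (4, 1, 0)

Derivation:
step 0: pivot 14 → sign +
step 1: pivot 2 → sign +
step 2: pivot -11/14 → sign −
step 3: pivot 3/11 → sign +
step 4: pivot 2 → sign +
signature = (4, 1, 0)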